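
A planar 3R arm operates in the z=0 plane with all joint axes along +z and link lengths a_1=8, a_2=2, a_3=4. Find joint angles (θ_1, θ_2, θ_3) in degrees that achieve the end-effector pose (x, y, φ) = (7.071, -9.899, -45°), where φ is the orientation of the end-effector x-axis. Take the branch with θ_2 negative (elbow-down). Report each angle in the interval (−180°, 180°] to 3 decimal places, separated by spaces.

-44.998 -90.014 90.011

wrist centre = target − a_3·(cos φ, sin φ) = (4.2426, -7.0706)
cos θ_2 = (67.9924−8²−2²)/(2·8·2) = -0.0002; θ_2 = -90.0136° (elbow-down)
β = atan2(-7.0706,4.2426) = -59.0349°; ψ = atan2(-2.0000,7.9995) = -14.0370°
θ_1 = β − ψ = -44.9978°
θ_3 = φ − θ_1 − θ_2 = 90.0114° (wrapped to (-180°,180°])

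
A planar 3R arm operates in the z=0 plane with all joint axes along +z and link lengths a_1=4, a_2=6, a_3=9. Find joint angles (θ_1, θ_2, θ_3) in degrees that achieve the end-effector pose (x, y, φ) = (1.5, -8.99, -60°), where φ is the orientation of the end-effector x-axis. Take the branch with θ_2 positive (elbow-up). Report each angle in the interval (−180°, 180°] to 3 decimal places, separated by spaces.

89.991 150.002 60.007

wrist centre = target − a_3·(cos φ, sin φ) = (-3.0000, -1.1958)
cos θ_2 = (10.4299−4²−6²)/(2·4·6) = -0.8660; θ_2 = 150.0022° (elbow-up)
β = atan2(-1.1958,-3.0000) = -158.2682°; ψ = atan2(2.9998,-1.1963) = 111.7412°
θ_1 = β − ψ = -270.0095°
θ_3 = φ − θ_1 − θ_2 = 60.0073° (wrapped to (-180°,180°])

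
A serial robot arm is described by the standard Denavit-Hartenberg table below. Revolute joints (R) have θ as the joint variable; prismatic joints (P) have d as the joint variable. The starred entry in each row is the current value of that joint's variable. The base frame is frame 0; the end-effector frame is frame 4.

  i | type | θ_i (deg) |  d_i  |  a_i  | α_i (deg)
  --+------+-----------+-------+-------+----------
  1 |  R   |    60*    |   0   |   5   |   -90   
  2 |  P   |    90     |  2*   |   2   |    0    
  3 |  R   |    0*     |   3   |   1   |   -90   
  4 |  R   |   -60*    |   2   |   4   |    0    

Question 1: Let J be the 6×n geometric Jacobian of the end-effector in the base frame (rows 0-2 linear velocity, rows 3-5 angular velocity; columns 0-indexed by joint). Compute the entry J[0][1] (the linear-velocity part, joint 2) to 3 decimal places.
prismatic axis z_1 = (-0.8660,0.5000,0.0000)
J_v[:, 1] = z_1; J_ω[:, 1] = (0,0,0)
entry J[0][1] = -0.8660

-0.866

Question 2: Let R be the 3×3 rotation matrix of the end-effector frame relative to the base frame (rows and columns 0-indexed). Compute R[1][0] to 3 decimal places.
0.433

End-effector x-axis (col 0 of R) = (-0.7500,0.4330,-0.5000)
R[1][0] = 0.4330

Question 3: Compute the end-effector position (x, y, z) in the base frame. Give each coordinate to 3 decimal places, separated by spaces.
-5.830 6.830 -5.000

after link 1: o_1 = (2.5000, 4.3301, 0.0000)
after link 2: o_2 = (0.7679, 5.3301, -2.0000)
after link 3: o_3 = (-1.8301, 6.8301, -3.0000)
after link 4: o_4 = (-5.8301, 6.8301, -5.0000)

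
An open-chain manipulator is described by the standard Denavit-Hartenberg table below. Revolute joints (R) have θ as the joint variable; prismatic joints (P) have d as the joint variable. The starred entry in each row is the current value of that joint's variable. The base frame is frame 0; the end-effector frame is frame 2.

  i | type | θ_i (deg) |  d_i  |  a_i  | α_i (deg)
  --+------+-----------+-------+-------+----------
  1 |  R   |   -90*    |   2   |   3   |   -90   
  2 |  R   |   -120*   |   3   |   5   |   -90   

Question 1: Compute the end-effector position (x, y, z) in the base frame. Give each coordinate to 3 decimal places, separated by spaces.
3.000 -0.500 6.330

after link 1: o_1 = (0.0000, -3.0000, 2.0000)
after link 2: o_2 = (3.0000, -0.5000, 6.3301)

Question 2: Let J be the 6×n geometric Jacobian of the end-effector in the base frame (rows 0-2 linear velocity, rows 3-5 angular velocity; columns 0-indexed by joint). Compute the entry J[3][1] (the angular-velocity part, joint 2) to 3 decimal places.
1.000

axis z_1 = (1.0000,0.0000,0.0000); lever o_n−o_1 = (3.0000,2.5000,4.3301)
cross product → J_v[:, 1] = (0.0000,-4.3301,2.5000)
J_ω[:, 1] = z_1
entry J[3][1] = 1.0000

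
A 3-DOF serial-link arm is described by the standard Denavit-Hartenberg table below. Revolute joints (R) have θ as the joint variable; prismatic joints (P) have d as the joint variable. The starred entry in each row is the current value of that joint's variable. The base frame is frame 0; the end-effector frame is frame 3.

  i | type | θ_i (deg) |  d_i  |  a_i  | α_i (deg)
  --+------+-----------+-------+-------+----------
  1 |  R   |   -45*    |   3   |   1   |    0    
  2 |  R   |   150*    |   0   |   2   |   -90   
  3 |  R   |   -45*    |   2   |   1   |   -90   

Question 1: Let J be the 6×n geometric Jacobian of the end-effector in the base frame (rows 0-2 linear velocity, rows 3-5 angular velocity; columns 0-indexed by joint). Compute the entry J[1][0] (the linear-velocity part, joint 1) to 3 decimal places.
-1.925

axis z_0 = ẑ; lever o_n−o_0 = (-1.9254,1.3901,3.7071)
cross product → J_v[:, 0] = (-1.3901,-1.9254,0.0000)
J_ω[:, 0] = z_0
entry J[1][0] = -1.9254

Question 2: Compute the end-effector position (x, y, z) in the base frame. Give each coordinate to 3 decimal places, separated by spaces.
after link 1: o_1 = (0.7071, -0.7071, 3.0000)
after link 2: o_2 = (0.1895, 1.2247, 3.0000)
after link 3: o_3 = (-1.9254, 1.3901, 3.7071)

-1.925 1.390 3.707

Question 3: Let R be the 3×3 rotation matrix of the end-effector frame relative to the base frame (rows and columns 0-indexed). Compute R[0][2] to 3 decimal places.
-0.183

End-effector z-axis (col 2 of R) = (-0.1830,0.6830,-0.7071)
R[0][2] = -0.1830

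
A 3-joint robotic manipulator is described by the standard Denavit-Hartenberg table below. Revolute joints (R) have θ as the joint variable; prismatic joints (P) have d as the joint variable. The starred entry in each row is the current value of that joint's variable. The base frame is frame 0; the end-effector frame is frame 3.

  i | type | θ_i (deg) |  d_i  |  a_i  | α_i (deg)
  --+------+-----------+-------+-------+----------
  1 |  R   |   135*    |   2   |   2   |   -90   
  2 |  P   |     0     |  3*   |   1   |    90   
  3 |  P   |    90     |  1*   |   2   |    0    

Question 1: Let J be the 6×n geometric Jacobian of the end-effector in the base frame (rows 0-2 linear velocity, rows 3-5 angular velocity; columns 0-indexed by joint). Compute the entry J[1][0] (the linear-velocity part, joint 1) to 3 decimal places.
-5.657

axis z_0 = ẑ; lever o_n−o_0 = (-5.6569,-1.4142,3.0000)
cross product → J_v[:, 0] = (1.4142,-5.6569,0.0000)
J_ω[:, 0] = z_0
entry J[1][0] = -5.6569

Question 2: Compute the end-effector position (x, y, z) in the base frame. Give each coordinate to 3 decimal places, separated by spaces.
-5.657 -1.414 3.000

after link 1: o_1 = (-1.4142, 1.4142, 2.0000)
after link 2: o_2 = (-4.2426, 0.0000, 2.0000)
after link 3: o_3 = (-5.6569, -1.4142, 3.0000)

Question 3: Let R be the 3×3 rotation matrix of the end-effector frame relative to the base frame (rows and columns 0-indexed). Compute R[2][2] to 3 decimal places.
End-effector z-axis (col 2 of R) = (0.0000,0.0000,1.0000)
R[2][2] = 1.0000

1.000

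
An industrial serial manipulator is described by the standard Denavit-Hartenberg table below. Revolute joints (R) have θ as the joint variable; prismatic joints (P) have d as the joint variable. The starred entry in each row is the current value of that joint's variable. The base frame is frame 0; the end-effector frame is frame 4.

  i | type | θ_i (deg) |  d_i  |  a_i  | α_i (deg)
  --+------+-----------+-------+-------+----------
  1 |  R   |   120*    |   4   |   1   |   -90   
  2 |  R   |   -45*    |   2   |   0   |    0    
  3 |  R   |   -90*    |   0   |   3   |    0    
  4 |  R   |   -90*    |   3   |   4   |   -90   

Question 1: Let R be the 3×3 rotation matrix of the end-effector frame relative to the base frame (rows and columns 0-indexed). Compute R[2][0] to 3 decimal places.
End-effector x-axis (col 0 of R) = (0.3536,-0.6124,-0.7071)
R[2][0] = -0.7071

-0.707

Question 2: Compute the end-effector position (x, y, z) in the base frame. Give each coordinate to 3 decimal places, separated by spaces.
-2.355 -5.921 3.293

after link 1: o_1 = (-0.5000, 0.8660, 4.0000)
after link 2: o_2 = (-2.2321, -0.1340, 4.0000)
after link 3: o_3 = (-1.1714, -1.9711, 6.1213)
after link 4: o_4 = (-2.3553, -5.9206, 3.2929)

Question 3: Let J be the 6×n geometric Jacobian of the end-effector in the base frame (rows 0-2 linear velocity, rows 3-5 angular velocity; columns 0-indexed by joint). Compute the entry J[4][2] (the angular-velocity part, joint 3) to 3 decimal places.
-0.500

axis z_2 = (-0.8660,-0.5000,0.0000); lever o_n−o_2 = (-0.1232,-5.7866,-0.7071)
cross product → J_v[:, 2] = (0.3536,-0.6124,4.9497)
J_ω[:, 2] = z_2
entry J[4][2] = -0.5000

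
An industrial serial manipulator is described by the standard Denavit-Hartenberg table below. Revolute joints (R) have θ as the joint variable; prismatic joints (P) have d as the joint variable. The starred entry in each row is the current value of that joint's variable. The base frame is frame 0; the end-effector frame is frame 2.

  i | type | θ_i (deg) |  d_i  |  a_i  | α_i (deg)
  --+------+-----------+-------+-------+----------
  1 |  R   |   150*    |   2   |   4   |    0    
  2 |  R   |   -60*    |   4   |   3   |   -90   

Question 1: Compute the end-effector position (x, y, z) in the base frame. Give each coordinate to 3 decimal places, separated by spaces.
-3.464 5.000 6.000

after link 1: o_1 = (-3.4641, 2.0000, 2.0000)
after link 2: o_2 = (-3.4641, 5.0000, 6.0000)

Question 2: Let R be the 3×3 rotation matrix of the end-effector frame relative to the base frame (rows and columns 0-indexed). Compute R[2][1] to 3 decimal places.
End-effector y-axis (col 1 of R) = (-0.0000,-0.0000,-1.0000)
R[2][1] = -1.0000

-1.000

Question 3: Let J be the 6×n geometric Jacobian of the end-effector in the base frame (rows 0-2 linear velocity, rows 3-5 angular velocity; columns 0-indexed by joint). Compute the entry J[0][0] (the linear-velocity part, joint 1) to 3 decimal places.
axis z_0 = ẑ; lever o_n−o_0 = (-3.4641,5.0000,6.0000)
cross product → J_v[:, 0] = (-5.0000,-3.4641,0.0000)
J_ω[:, 0] = z_0
entry J[0][0] = -5.0000

-5.000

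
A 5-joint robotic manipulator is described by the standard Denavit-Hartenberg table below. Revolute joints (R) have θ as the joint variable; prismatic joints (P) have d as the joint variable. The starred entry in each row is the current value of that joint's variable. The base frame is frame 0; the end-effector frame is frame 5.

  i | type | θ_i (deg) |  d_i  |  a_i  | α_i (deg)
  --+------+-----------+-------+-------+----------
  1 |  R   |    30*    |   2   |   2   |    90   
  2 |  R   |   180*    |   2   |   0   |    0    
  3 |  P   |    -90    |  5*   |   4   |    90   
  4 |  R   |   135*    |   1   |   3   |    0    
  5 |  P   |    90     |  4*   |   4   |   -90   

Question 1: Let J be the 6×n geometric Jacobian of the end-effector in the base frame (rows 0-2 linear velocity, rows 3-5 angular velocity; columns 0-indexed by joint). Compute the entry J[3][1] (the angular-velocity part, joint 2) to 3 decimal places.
axis z_1 = (0.5000,-0.8660,0.0000); lever o_n−o_1 = (7.4766,-2.9498,-0.9497)
cross product → J_v[:, 1] = (0.8225,0.4749,5.0000)
J_ω[:, 1] = z_1
entry J[3][1] = 0.5000

0.500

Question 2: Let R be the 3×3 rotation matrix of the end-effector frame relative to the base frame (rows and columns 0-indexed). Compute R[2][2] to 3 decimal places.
0.707

End-effector z-axis (col 2 of R) = (-0.3536,0.6124,0.7071)
R[2][2] = 0.7071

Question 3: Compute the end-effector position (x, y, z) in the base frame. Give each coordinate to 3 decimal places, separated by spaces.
after link 1: o_1 = (1.7321, 1.0000, 2.0000)
after link 2: o_2 = (2.7321, -0.7321, 2.0000)
after link 3: o_3 = (5.2321, -5.0622, 6.0000)
after link 4: o_4 = (7.1587, -6.3993, 3.8787)
after link 5: o_5 = (9.2086, -1.9498, 1.0503)

9.209 -1.950 1.050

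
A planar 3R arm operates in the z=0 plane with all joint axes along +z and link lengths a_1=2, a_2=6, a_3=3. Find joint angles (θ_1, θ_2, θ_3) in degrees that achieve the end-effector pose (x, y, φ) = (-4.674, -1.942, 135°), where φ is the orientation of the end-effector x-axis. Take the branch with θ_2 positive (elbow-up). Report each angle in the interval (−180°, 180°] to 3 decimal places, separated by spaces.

wrist centre = target − a_3·(cos φ, sin φ) = (-2.5527, -4.0633)
cos θ_2 = (23.0267−2²−6²)/(2·2·6) = -0.7072; θ_2 = 135.0091° (elbow-up)
β = atan2(-4.0633,-2.5527) = -122.1381°; ψ = atan2(4.2420,-2.2433) = 117.8716°
θ_1 = β − ψ = -240.0097°
θ_3 = φ − θ_1 − θ_2 = -119.9994° (wrapped to (-180°,180°])

119.990 135.009 -119.999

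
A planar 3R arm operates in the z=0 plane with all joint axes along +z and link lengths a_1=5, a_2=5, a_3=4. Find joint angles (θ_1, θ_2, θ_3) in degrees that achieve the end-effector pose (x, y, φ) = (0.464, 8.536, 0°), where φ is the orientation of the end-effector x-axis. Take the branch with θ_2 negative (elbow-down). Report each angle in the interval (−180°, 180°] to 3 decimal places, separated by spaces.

wrist centre = target − a_3·(cos φ, sin φ) = (-3.5360, 8.5360)
cos θ_2 = (85.3666−5²−5²)/(2·5·5) = 0.7073; θ_2 = -44.9818° (elbow-down)
β = atan2(8.5360,-3.5360) = 112.5016°; ψ = atan2(-3.5344,8.5367) = -22.4909°
θ_1 = β − ψ = 134.9924°
θ_3 = φ − θ_1 − θ_2 = -90.0107° (wrapped to (-180°,180°])

134.992 -44.982 -90.011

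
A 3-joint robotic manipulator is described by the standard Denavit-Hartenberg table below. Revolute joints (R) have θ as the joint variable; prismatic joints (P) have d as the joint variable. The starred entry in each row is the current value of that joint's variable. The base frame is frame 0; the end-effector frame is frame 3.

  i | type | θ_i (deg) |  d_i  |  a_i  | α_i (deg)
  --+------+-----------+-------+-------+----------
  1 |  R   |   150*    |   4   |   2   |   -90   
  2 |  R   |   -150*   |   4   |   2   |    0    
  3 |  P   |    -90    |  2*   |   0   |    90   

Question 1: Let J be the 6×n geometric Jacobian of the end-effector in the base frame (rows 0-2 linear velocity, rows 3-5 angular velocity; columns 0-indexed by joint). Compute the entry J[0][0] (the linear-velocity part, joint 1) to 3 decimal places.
axis z_0 = ẑ; lever o_n−o_0 = (-3.2321,-5.0622,5.0000)
cross product → J_v[:, 0] = (5.0622,-3.2321,0.0000)
J_ω[:, 0] = z_0
entry J[0][0] = 5.0622

5.062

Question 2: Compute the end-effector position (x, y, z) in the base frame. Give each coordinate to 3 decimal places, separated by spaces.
after link 1: o_1 = (-1.7321, 1.0000, 4.0000)
after link 2: o_2 = (-2.2321, -3.3301, 5.0000)
after link 3: o_3 = (-3.2321, -5.0622, 5.0000)

-3.232 -5.062 5.000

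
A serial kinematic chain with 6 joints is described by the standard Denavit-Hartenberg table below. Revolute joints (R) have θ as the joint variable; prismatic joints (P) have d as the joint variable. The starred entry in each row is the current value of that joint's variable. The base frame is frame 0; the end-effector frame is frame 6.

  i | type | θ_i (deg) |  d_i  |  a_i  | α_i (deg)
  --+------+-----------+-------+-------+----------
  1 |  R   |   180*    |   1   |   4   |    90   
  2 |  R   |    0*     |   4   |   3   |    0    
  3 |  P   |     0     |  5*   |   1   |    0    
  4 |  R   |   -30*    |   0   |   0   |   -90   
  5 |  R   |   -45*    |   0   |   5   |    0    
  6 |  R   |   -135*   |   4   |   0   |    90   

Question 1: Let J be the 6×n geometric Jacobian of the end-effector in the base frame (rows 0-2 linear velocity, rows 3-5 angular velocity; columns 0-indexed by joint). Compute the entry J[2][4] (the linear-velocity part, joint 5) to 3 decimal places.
axis z_4 = (-0.5000,0.0000,0.8660); lever o_n−o_4 = (-5.0619,3.5355,1.6963)
cross product → J_v[:, 4] = (-3.0619,-3.5355,-1.7678)
J_ω[:, 4] = z_4
entry J[2][4] = -1.7678

-1.768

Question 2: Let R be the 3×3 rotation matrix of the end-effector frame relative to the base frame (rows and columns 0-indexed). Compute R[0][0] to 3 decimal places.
0.866

End-effector x-axis (col 0 of R) = (0.8660,0.0000,0.5000)
R[0][0] = 0.8660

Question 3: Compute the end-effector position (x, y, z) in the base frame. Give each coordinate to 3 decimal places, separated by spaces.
after link 1: o_1 = (-4.0000, 0.0000, 1.0000)
after link 2: o_2 = (-7.0000, 4.0000, 1.0000)
after link 3: o_3 = (-8.0000, 9.0000, 1.0000)
after link 4: o_4 = (-8.0000, 9.0000, 1.0000)
after link 5: o_5 = (-11.0619, 12.5355, -0.7678)
after link 6: o_6 = (-13.0619, 12.5355, 2.6963)

-13.062 12.536 2.696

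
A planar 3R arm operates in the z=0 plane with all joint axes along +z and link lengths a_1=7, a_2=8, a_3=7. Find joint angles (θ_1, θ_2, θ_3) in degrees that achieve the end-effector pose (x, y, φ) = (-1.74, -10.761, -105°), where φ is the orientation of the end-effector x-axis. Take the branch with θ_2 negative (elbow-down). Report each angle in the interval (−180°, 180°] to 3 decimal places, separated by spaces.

wrist centre = target − a_3·(cos φ, sin φ) = (0.0717, -3.9995)
cos θ_2 = (16.0013−7²−8²)/(2·7·8) = -0.8661; θ_2 = -150.0039° (elbow-down)
β = atan2(-3.9995,0.0717) = -88.9725°; ψ = atan2(-3.9995,0.0715) = -88.9755°
θ_1 = β − ψ = 0.0030°
θ_3 = φ − θ_1 − θ_2 = 45.0009° (wrapped to (-180°,180°])

0.003 -150.004 45.001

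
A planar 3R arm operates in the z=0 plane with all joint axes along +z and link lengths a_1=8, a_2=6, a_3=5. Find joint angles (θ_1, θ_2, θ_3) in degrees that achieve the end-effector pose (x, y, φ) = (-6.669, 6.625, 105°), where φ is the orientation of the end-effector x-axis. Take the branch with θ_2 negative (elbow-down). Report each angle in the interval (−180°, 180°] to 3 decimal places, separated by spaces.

-149.999 -135.004 30.003

wrist centre = target − a_3·(cos φ, sin φ) = (-5.3749, 1.7954)
cos θ_2 = (32.1130−8²−6²)/(2·8·6) = -0.7072; θ_2 = -135.0040° (elbow-down)
β = atan2(1.7954,-5.3749) = 161.5292°; ψ = atan2(-4.2423,3.7571) = -48.4716°
θ_1 = β − ψ = 210.0008°
θ_3 = φ − θ_1 − θ_2 = 30.0033° (wrapped to (-180°,180°])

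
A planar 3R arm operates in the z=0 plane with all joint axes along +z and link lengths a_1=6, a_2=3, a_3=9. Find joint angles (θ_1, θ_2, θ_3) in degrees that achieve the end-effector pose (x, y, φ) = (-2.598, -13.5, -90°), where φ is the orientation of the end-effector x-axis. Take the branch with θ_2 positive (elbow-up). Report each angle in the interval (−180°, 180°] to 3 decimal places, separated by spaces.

-149.999 120.001 -60.001

wrist centre = target − a_3·(cos φ, sin φ) = (-2.5980, -4.5000)
cos θ_2 = (26.9996−6²−3²)/(2·6·3) = -0.5000; θ_2 = 120.0007° (elbow-up)
β = atan2(-4.5000,-2.5980) = -119.9993°; ψ = atan2(2.5981,4.5000) = 30.0000°
θ_1 = β − ψ = -149.9993°
θ_3 = φ − θ_1 − θ_2 = -60.0015° (wrapped to (-180°,180°])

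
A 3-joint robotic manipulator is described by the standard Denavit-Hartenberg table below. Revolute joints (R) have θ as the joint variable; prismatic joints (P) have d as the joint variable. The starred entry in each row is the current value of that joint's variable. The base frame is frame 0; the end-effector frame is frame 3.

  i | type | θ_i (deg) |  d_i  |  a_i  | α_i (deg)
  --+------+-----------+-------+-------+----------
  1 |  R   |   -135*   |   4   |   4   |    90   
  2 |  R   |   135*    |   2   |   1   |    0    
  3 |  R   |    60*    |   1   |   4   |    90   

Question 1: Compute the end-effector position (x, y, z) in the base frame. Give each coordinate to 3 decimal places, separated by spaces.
-1.718 2.525 3.672

after link 1: o_1 = (-2.8284, -2.8284, 4.0000)
after link 2: o_2 = (-3.7426, -0.9142, 4.7071)
after link 3: o_3 = (-1.7177, 2.5249, 3.6718)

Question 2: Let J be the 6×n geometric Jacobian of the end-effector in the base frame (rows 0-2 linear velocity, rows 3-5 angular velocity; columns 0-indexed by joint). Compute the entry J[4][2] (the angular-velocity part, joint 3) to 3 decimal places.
axis z_2 = (-0.7071,0.7071,0.0000); lever o_n−o_2 = (2.0249,3.4392,-1.0353)
cross product → J_v[:, 2] = (-0.7321,-0.7321,-3.8637)
J_ω[:, 2] = z_2
entry J[4][2] = 0.7071

0.707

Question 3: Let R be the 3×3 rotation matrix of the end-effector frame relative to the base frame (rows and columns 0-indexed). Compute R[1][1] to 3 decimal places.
0.707

End-effector y-axis (col 1 of R) = (-0.7071,0.7071,0.0000)
R[1][1] = 0.7071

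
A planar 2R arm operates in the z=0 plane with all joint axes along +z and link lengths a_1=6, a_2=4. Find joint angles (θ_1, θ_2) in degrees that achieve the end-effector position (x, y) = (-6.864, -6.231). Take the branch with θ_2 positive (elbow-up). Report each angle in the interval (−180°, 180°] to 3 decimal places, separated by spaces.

-155.533 45.002

cos θ_2 = (85.9399−6²−4²)/(2·6·4) = 0.7071; θ_2 = 45.0021° (elbow-up)
β = atan2(-6.2310,-6.8640) = -137.7675°; ψ = atan2(2.8285,8.8283) = 17.7651°
θ_1 = β − ψ = -155.5326°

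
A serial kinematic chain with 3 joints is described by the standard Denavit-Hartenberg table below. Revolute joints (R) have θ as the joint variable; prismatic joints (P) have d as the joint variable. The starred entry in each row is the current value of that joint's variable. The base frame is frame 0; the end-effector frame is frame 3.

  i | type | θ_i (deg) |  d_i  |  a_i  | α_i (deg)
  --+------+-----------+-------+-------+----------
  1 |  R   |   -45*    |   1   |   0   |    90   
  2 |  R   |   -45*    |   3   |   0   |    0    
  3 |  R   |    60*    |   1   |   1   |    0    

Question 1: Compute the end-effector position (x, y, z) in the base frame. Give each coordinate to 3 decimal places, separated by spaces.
after link 1: o_1 = (0.0000, 0.0000, 1.0000)
after link 2: o_2 = (-2.1213, -2.1213, 1.0000)
after link 3: o_3 = (-2.1454, -3.5114, 1.2588)

-2.145 -3.511 1.259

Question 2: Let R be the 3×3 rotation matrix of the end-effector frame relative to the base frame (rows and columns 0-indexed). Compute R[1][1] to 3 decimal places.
End-effector y-axis (col 1 of R) = (-0.1830,0.1830,0.9659)
R[1][1] = 0.1830

0.183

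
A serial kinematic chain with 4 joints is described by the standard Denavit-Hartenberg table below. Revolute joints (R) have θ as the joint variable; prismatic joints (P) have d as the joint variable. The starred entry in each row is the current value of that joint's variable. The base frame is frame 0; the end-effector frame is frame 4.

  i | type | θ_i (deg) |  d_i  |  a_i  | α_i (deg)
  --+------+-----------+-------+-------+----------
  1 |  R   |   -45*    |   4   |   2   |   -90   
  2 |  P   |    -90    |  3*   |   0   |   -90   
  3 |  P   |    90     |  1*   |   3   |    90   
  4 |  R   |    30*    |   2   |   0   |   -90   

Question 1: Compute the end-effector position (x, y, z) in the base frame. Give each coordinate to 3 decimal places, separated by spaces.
after link 1: o_1 = (1.4142, -1.4142, 4.0000)
after link 2: o_2 = (3.5355, 0.7071, 4.0000)
after link 3: o_3 = (2.1213, -2.1213, 4.0000)
after link 4: o_4 = (2.1213, -2.1213, 6.0000)

2.121 -2.121 6.000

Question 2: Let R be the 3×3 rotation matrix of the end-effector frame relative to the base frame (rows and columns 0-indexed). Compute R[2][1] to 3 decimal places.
-1.000

End-effector y-axis (col 1 of R) = (-0.0000,0.0000,-1.0000)
R[2][1] = -1.0000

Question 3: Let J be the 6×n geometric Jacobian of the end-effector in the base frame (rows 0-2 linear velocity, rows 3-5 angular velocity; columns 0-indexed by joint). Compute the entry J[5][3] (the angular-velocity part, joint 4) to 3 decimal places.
1.000

axis z_3 = (0.0000,-0.0000,1.0000); lever o_n−o_3 = (0.0000,0.0000,2.0000)
cross product → J_v[:, 3] = (-0.0000,-0.0000,0.0000)
J_ω[:, 3] = z_3
entry J[5][3] = 1.0000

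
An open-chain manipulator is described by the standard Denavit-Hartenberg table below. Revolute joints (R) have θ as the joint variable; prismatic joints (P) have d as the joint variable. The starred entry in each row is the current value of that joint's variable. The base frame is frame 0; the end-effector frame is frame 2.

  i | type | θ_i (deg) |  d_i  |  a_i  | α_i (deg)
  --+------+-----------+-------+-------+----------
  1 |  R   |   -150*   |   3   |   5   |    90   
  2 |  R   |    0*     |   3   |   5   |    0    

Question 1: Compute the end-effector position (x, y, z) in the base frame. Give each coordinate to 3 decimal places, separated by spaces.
after link 1: o_1 = (-4.3301, -2.5000, 3.0000)
after link 2: o_2 = (-10.1603, -2.4019, 3.0000)

-10.160 -2.402 3.000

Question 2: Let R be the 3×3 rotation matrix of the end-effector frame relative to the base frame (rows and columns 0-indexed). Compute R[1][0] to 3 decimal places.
End-effector x-axis (col 0 of R) = (-0.8660,-0.5000,0.0000)
R[1][0] = -0.5000

-0.500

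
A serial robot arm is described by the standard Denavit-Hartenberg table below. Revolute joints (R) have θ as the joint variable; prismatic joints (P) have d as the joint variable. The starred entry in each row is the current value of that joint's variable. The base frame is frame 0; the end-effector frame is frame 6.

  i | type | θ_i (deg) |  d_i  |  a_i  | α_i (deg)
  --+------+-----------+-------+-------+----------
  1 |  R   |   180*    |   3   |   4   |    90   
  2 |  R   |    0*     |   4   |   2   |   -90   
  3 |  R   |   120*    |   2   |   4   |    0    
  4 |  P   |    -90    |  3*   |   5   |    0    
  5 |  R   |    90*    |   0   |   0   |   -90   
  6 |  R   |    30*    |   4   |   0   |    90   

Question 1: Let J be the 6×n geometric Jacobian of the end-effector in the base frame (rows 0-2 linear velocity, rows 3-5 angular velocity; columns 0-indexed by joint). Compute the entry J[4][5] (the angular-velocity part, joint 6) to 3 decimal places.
0.500

axis z_5 = (0.8660,0.5000,0.0000); lever o_n−o_5 = (3.4641,2.0000,0.0000)
cross product → J_v[:, 5] = (-0.0000,0.0000,0.0000)
J_ω[:, 5] = z_5
entry J[4][5] = 0.5000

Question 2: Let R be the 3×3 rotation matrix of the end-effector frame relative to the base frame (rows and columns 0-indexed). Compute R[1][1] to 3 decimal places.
End-effector y-axis (col 1 of R) = (0.8660,0.5000,0.0000)
R[1][1] = 0.5000

0.500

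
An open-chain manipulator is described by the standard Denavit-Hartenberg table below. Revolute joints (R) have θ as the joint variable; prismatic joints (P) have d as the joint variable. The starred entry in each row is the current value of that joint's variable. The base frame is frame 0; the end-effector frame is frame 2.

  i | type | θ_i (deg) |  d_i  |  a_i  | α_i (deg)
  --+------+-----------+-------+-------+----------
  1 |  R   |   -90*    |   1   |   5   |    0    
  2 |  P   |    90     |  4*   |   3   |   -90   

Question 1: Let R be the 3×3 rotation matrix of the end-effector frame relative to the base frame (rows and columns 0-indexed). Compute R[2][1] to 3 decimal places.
End-effector y-axis (col 1 of R) = (0.0000,0.0000,-1.0000)
R[2][1] = -1.0000

-1.000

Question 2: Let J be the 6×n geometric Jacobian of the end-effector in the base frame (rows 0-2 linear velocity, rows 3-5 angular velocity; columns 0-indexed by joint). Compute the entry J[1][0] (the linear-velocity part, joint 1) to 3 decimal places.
axis z_0 = ẑ; lever o_n−o_0 = (3.0000,-5.0000,5.0000)
cross product → J_v[:, 0] = (5.0000,3.0000,-0.0000)
J_ω[:, 0] = z_0
entry J[1][0] = 3.0000

3.000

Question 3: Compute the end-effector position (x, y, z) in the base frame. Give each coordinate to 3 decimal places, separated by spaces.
3.000 -5.000 5.000

after link 1: o_1 = (0.0000, -5.0000, 1.0000)
after link 2: o_2 = (3.0000, -5.0000, 5.0000)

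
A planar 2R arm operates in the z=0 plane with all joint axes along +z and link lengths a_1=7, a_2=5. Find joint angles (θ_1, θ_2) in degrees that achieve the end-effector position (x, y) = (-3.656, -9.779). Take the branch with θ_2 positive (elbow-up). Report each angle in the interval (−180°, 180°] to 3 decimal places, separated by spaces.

cos θ_2 = (108.9952−7²−5²)/(2·7·5) = 0.4999; θ_2 = 60.0046° (elbow-up)
β = atan2(-9.7790,-3.6560) = -110.4989°; ψ = atan2(4.3303,9.4997) = 24.5054°
θ_1 = β − ψ = -135.0043°

-135.004 60.005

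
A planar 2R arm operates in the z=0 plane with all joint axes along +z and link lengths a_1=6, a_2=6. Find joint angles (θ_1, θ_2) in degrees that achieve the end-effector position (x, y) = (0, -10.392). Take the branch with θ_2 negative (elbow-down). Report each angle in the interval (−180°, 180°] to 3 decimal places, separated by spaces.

-59.997 -60.006

cos θ_2 = (107.9937−6²−6²)/(2·6·6) = 0.4999; θ_2 = -60.0058° (elbow-down)
β = atan2(-10.3920,0.0000) = -90.0000°; ψ = atan2(-5.1965,8.9995) = -30.0029°
θ_1 = β − ψ = -59.9971°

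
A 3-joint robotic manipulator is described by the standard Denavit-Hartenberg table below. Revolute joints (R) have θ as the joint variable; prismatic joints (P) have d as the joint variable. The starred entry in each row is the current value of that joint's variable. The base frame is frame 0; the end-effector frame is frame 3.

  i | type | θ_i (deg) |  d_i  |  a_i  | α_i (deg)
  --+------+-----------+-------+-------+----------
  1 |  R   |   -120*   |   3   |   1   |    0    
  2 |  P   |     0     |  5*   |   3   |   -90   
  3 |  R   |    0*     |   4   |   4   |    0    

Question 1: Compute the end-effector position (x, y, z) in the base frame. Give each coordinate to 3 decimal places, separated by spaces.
after link 1: o_1 = (-0.5000, -0.8660, 3.0000)
after link 2: o_2 = (-2.0000, -3.4641, 8.0000)
after link 3: o_3 = (-0.5359, -8.9282, 8.0000)

-0.536 -8.928 8.000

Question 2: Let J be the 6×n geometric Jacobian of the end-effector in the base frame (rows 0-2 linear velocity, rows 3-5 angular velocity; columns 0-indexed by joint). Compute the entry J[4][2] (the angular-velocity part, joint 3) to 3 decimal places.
axis z_2 = (0.8660,-0.5000,0.0000); lever o_n−o_2 = (1.4641,-5.4641,0.0000)
cross product → J_v[:, 2] = (0.0000,0.0000,-4.0000)
J_ω[:, 2] = z_2
entry J[4][2] = -0.5000

-0.500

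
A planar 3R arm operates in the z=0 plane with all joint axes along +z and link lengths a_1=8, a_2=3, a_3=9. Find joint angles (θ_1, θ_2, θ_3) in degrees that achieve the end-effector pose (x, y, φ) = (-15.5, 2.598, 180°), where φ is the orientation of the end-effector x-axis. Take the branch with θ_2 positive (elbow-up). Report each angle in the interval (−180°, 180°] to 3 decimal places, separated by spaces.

wrist centre = target − a_3·(cos φ, sin φ) = (-6.5000, 2.5980)
cos θ_2 = (48.9996−8²−3²)/(2·8·3) = -0.5000; θ_2 = 120.0005° (elbow-up)
β = atan2(2.5980,-6.5000) = 158.2138°; ψ = atan2(2.5981,6.5000) = 21.7868°
θ_1 = β − ψ = 136.4270°
θ_3 = φ − θ_1 − θ_2 = -76.4276° (wrapped to (-180°,180°])

136.427 120.001 -76.428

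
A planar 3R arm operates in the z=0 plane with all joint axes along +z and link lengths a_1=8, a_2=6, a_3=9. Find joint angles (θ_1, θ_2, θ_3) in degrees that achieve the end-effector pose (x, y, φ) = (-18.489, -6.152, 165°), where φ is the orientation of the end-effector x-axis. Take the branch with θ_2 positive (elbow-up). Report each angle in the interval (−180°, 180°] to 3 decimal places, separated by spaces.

wrist centre = target − a_3·(cos φ, sin φ) = (-9.7957, -8.4814)
cos θ_2 = (167.8888−8²−6²)/(2·8·6) = 0.7072; θ_2 = 44.9945° (elbow-up)
β = atan2(-8.4814,-9.7957) = -139.1130°; ψ = atan2(4.2422,12.2430) = 19.1113°
θ_1 = β − ψ = -158.2243°
θ_3 = φ − θ_1 − θ_2 = -81.7702° (wrapped to (-180°,180°])

-158.224 44.995 -81.770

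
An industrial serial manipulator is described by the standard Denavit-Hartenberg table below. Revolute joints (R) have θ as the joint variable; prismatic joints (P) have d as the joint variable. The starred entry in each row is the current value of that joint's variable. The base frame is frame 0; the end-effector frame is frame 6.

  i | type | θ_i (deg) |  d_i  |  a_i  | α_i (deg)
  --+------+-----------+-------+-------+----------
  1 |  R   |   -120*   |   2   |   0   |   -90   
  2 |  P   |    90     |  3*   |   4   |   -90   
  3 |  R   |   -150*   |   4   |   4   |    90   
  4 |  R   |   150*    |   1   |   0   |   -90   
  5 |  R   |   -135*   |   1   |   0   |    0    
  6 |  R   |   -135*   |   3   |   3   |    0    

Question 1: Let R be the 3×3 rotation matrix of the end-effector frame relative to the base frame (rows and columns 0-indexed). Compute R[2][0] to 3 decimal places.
End-effector x-axis (col 0 of R) = (0.7500,-0.4330,-0.5000)
R[2][0] = -0.5000

-0.500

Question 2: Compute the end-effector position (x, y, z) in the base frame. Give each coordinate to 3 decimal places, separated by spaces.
5.232 -2.402 -1.268

after link 1: o_1 = (0.0000, 0.0000, 2.0000)
after link 2: o_2 = (2.5981, -1.5000, -2.0000)
after link 3: o_3 = (6.3301, 0.9641, 1.4641)
after link 4: o_4 = (5.5801, 1.3971, 1.9641)
after link 5: o_5 = (4.9306, 0.7721, 1.5311)
after link 6: o_6 = (5.2321, -2.4019, -1.2679)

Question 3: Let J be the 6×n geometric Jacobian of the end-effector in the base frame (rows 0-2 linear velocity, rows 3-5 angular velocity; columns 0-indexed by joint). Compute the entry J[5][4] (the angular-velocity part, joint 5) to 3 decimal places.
axis z_4 = (-0.6495,-0.6250,-0.4330); lever o_n−o_4 = (-0.3481,-3.7990,-3.2321)
cross product → J_v[:, 4] = (0.3750,-1.9486,2.2500)
J_ω[:, 4] = z_4
entry J[5][4] = -0.4330

-0.433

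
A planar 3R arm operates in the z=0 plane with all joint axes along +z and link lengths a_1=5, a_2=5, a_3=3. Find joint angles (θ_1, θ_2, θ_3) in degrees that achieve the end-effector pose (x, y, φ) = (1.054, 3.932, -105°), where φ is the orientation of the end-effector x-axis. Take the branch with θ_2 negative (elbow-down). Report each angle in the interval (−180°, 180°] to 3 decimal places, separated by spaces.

wrist centre = target − a_3·(cos φ, sin φ) = (1.8305, 6.8298)
cos θ_2 = (49.9964−5²−5²)/(2·5·5) = -0.0001; θ_2 = -90.0041° (elbow-down)
β = atan2(6.8298,1.8305) = 74.9967°; ψ = atan2(-5.0000,4.9996) = -45.0020°
θ_1 = β − ψ = 119.9987°
θ_3 = φ − θ_1 − θ_2 = -134.9946° (wrapped to (-180°,180°])

119.999 -90.004 -134.995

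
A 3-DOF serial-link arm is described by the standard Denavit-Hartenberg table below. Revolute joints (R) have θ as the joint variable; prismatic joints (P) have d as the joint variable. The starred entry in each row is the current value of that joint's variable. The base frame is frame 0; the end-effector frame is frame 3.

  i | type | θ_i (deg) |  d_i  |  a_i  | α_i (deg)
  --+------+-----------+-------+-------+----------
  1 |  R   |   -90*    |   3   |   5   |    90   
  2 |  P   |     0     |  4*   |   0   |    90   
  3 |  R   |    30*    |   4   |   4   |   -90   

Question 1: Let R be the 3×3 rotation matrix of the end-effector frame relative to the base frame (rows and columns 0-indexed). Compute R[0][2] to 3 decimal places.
-0.866

End-effector z-axis (col 2 of R) = (-0.8660,0.5000,0.0000)
R[0][2] = -0.8660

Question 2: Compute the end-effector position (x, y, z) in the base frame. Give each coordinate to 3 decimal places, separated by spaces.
after link 1: o_1 = (0.0000, -5.0000, 3.0000)
after link 2: o_2 = (-4.0000, -5.0000, 3.0000)
after link 3: o_3 = (-6.0000, -8.4641, -1.0000)

-6.000 -8.464 -1.000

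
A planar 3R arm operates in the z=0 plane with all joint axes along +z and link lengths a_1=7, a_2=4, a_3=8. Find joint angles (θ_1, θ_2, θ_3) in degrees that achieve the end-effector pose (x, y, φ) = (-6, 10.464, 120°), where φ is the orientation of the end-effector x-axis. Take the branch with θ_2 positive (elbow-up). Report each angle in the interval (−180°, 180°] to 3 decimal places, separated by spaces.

90.001 150.001 -120.003

wrist centre = target − a_3·(cos φ, sin φ) = (-2.0000, 3.5358)
cos θ_2 = (16.5019−7²−4²)/(2·7·4) = -0.8660; θ_2 = 150.0015° (elbow-up)
β = atan2(3.5358,-2.0000) = 119.4944°; ψ = atan2(1.9999,3.5358) = 29.4929°
θ_1 = β − ψ = 90.0014°
θ_3 = φ − θ_1 − θ_2 = -120.0029° (wrapped to (-180°,180°])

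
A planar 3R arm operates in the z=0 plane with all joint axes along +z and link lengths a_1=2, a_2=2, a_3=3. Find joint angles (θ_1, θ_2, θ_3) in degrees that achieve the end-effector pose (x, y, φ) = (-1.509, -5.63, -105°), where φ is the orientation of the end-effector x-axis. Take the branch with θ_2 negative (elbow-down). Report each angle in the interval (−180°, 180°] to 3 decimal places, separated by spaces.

-60.015 -89.988 45.003

wrist centre = target − a_3·(cos φ, sin φ) = (-0.7325, -2.7322)
cos θ_2 = (8.0017−2²−2²)/(2·2·2) = 0.0002; θ_2 = -89.9881° (elbow-down)
β = atan2(-2.7322,-0.7325) = -105.0087°; ψ = atan2(-2.0000,2.0004) = -44.9941°
θ_1 = β − ψ = -60.0147°
θ_3 = φ − θ_1 − θ_2 = 45.0028° (wrapped to (-180°,180°])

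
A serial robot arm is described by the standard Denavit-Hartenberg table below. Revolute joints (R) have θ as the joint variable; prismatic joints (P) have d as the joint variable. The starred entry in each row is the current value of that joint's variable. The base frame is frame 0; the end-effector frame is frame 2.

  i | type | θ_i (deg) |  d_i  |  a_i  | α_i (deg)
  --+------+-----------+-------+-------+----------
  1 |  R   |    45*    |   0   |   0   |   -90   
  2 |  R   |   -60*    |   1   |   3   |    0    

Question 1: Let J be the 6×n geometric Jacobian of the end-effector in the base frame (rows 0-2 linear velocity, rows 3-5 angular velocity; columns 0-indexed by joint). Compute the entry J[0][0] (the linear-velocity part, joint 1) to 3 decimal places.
-1.768

axis z_0 = ẑ; lever o_n−o_0 = (0.3536,1.7678,2.5981)
cross product → J_v[:, 0] = (-1.7678,0.3536,0.0000)
J_ω[:, 0] = z_0
entry J[0][0] = -1.7678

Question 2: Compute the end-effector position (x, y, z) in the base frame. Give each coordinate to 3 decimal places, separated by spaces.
after link 1: o_1 = (0.0000, 0.0000, 0.0000)
after link 2: o_2 = (0.3536, 1.7678, 2.5981)

0.354 1.768 2.598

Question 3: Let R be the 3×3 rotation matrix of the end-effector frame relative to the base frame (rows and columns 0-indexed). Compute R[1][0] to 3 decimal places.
End-effector x-axis (col 0 of R) = (0.3536,0.3536,0.8660)
R[1][0] = 0.3536

0.354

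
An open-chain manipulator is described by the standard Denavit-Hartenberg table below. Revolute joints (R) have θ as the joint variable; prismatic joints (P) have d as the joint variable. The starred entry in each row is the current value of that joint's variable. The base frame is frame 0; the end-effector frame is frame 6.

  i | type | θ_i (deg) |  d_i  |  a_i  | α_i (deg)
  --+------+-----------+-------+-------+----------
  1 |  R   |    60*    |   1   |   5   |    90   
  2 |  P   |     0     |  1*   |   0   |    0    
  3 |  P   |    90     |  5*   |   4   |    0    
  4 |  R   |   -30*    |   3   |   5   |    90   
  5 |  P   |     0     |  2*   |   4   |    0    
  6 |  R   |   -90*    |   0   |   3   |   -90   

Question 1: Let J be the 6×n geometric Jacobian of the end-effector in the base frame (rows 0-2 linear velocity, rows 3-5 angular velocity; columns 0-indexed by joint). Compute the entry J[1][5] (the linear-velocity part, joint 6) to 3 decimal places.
1.299

axis z_5 = (0.4330,0.7500,-0.5000); lever o_n−o_5 = (-2.5981,1.5000,0.0000)
cross product → J_v[:, 5] = (0.7500,1.2990,2.5981)
J_ω[:, 5] = z_5
entry J[1][5] = 1.2990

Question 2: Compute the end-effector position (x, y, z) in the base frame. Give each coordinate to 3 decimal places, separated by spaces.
10.812 6.727 11.794

after link 1: o_1 = (2.5000, 4.3301, 1.0000)
after link 2: o_2 = (3.3660, 3.8301, 1.0000)
after link 3: o_3 = (7.6962, 1.3301, 5.0000)
after link 4: o_4 = (11.5442, 1.9952, 9.3301)
after link 5: o_5 = (13.4103, 5.2272, 11.7942)
after link 6: o_6 = (10.8122, 6.7272, 11.7942)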